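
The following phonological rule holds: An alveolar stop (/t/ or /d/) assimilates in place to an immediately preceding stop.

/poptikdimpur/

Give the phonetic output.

[poppikgimpur]

/t/ after /p/ (labial) → [p]
/d/ after /k/ (velar) → [g]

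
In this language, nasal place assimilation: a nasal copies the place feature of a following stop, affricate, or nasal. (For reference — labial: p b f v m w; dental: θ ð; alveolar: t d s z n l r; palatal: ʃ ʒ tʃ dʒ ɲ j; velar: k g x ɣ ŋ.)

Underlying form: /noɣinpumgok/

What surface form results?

/n/ before /p/ (labial) → [m]
/m/ before /g/ (velar) → [ŋ]

[noɣimpuŋgok]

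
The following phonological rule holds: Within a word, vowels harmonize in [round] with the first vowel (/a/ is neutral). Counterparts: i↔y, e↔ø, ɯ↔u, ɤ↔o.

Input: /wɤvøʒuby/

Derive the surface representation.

/ø/ harmonizes with /ɤ/ ([-round]) → [e]
/u/ harmonizes with /ɤ/ ([-round]) → [ɯ]
/y/ harmonizes with /ɤ/ ([-round]) → [i]

[wɤveʒɯbi]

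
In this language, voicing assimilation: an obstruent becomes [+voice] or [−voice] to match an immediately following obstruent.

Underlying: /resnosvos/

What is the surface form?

/s/ before /v/ (voiced) → [z]

[resnozvos]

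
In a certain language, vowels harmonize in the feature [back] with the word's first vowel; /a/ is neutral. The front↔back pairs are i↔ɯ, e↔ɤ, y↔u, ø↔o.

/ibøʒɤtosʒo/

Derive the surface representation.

[ibøʒetøsʒø]

/ɤ/ harmonizes with /i/ ([-back]) → [e]
/o/ harmonizes with /i/ ([-back]) → [ø]
/o/ harmonizes with /i/ ([-back]) → [ø]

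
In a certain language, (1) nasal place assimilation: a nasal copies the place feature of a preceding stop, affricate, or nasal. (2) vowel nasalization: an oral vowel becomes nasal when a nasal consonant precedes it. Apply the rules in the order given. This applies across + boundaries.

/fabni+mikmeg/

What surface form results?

Rule 1: /n/ after /b/ (labial) → [m]
Rule 1: /m/ after /k/ (velar) → [ŋ]
After rule 1: fabmi+mikŋeg
Rule 2: /i/ after nasal /m/ → [ĩ]
Rule 2: /i/ after nasal /m/ → [ĩ]
Rule 2: /e/ after nasal /ŋ/ → [ẽ]

[fabmĩ+mĩkŋẽg]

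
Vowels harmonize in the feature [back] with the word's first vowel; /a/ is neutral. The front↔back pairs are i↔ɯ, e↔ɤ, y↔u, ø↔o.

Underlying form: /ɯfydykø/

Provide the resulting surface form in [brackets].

[ɯfuduko]

/y/ harmonizes with /ɯ/ ([+back]) → [u]
/y/ harmonizes with /ɯ/ ([+back]) → [u]
/ø/ harmonizes with /ɯ/ ([+back]) → [o]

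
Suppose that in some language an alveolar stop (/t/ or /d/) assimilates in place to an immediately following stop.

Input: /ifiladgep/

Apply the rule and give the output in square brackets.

[ifilaggep]

/d/ before /g/ (velar) → [g]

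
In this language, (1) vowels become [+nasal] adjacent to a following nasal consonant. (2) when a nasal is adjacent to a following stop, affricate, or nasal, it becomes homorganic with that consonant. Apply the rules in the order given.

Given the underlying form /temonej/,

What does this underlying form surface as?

Rule 1: /e/ before nasal /m/ → [ẽ]
Rule 1: /o/ before nasal /n/ → [õ]
After rule 1: tẽmõnej
Rule 2: no segment meets the rule's conditions; no change.

[tẽmõnej]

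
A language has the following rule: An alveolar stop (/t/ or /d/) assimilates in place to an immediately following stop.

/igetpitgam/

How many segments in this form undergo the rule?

/t/ before /p/ (labial) → [p]
/t/ before /g/ (velar) → [k]
2 segments change.

2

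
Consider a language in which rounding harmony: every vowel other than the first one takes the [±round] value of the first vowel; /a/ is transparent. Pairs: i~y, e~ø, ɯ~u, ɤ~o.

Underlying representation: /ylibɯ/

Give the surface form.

[ylybu]

/i/ harmonizes with /y/ ([+round]) → [y]
/ɯ/ harmonizes with /y/ ([+round]) → [u]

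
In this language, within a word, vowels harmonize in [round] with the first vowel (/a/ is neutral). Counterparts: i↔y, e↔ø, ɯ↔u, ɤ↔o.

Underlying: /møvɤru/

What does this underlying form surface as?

[møvoru]

/ɤ/ harmonizes with /ø/ ([+round]) → [o]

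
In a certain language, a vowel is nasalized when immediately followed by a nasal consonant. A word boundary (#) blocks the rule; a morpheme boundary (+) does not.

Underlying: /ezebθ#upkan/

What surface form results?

[ezebθ#upkãn]

/a/ before nasal /n/ → [ã]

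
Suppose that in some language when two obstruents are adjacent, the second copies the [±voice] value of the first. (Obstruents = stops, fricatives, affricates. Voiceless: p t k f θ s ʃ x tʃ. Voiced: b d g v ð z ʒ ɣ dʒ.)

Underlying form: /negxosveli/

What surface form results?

/x/ after /g/ (voiced) → [ɣ]
/v/ after /s/ (voiceless) → [f]

[negɣosfeli]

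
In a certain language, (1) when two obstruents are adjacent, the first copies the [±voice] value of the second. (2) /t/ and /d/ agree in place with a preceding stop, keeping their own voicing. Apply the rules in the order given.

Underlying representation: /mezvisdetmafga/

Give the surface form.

Rule 1: /s/ before /d/ (voiced) → [z]
Rule 1: /f/ before /g/ (voiced) → [v]
After rule 1: mezvizdetmavga
Rule 2: no segment meets the rule's conditions; no change.

[mezvizdetmavga]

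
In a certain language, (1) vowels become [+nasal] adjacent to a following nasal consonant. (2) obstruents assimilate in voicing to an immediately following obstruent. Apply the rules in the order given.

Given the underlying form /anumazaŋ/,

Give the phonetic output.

[ãnũmazãŋ]

Rule 1: /a/ before nasal /n/ → [ã]
Rule 1: /u/ before nasal /m/ → [ũ]
Rule 1: /a/ before nasal /ŋ/ → [ã]
After rule 1: ãnũmazãŋ
Rule 2: no segment meets the rule's conditions; no change.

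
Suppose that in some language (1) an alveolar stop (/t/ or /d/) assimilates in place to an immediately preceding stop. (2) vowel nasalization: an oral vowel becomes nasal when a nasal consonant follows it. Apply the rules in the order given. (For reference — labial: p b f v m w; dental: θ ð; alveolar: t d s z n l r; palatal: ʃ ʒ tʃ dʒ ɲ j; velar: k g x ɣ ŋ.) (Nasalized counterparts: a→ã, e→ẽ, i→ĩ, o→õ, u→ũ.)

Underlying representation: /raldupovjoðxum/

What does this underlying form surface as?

[raldupovjoðxũm]

Rule 1: no segment meets the rule's conditions; no change.
After rule 1: raldupovjoðxum
Rule 2: /u/ before nasal /m/ → [ũ]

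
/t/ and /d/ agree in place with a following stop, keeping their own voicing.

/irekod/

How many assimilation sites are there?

No segment meets the rule's conditions.

0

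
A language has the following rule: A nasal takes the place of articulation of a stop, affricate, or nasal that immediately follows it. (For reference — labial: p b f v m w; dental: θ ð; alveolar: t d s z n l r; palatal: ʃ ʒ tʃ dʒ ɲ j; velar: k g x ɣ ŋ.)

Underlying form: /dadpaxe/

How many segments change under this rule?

No segment meets the rule's conditions.

0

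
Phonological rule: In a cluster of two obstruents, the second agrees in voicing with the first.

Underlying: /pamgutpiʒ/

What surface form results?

no segment meets the rule's conditions; no change.

[pamgutpiʒ]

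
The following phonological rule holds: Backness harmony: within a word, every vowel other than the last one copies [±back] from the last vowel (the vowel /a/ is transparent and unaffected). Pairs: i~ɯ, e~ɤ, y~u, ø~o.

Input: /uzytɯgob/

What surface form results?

[uzutɯgob]

/y/ harmonizes with /o/ ([+back]) → [u]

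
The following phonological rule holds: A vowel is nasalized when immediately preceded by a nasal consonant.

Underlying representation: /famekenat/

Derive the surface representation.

[famẽkenãt]

/e/ after nasal /m/ → [ẽ]
/a/ after nasal /n/ → [ã]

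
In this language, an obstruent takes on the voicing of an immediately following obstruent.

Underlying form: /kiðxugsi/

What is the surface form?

/ð/ before /x/ (voiceless) → [θ]
/g/ before /s/ (voiceless) → [k]

[kiθxuksi]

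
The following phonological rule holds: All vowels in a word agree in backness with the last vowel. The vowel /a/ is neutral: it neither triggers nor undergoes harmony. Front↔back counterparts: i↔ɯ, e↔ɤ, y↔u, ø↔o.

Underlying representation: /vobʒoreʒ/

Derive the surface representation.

/o/ harmonizes with /e/ ([-back]) → [ø]
/o/ harmonizes with /e/ ([-back]) → [ø]

[vøbʒøreʒ]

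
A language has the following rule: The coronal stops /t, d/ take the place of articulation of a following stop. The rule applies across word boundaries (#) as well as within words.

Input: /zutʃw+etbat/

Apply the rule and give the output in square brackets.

/t/ before /b/ (labial) → [p]

[zutʃw+epbat]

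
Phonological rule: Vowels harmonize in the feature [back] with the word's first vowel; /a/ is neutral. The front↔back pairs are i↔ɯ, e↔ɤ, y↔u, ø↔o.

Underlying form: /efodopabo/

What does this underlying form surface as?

/o/ harmonizes with /e/ ([-back]) → [ø]
/o/ harmonizes with /e/ ([-back]) → [ø]
/o/ harmonizes with /e/ ([-back]) → [ø]

[efødøpabø]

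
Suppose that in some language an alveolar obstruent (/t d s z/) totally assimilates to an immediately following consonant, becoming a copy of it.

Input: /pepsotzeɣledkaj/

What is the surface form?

/t/ before /z/ → [z] (total assimilation)
/d/ before /k/ → [k] (total assimilation)

[pepsozzeɣlekkaj]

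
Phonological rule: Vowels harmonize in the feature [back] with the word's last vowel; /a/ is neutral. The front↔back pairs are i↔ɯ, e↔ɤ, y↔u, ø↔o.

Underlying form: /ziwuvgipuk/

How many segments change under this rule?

2

/i/ harmonizes with /u/ ([+back]) → [ɯ]
/i/ harmonizes with /u/ ([+back]) → [ɯ]
2 segments change.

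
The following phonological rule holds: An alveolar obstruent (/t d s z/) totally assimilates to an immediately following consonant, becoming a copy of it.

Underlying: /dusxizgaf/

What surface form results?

/s/ before /x/ → [x] (total assimilation)
/z/ before /g/ → [g] (total assimilation)

[duxxiggaf]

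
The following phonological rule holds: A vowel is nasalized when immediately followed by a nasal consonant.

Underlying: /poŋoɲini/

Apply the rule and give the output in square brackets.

/o/ before nasal /ŋ/ → [õ]
/o/ before nasal /ɲ/ → [õ]
/i/ before nasal /n/ → [ĩ]

[põŋõɲĩni]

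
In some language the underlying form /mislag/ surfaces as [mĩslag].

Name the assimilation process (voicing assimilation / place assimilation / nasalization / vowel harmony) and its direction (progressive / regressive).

/i/→[ĩ].
Each target copies a feature from the preceding segment, so the direction is progressive.

nasalization, progressive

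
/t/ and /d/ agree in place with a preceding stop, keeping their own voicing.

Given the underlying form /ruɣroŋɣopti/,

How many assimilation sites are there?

/t/ after /p/ (labial) → [p]
1 segment changes.

1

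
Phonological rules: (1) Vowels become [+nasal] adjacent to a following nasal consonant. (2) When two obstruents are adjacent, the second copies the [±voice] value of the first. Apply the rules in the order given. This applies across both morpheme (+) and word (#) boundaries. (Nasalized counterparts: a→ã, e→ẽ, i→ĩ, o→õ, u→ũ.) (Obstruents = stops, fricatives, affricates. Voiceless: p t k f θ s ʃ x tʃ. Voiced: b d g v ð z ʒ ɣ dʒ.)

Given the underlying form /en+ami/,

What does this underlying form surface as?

[ẽn+ãmi]

Rule 1: /e/ before nasal /n/ → [ẽ]
Rule 1: /a/ before nasal /m/ → [ã]
After rule 1: ẽn+ãmi
Rule 2: no segment meets the rule's conditions; no change.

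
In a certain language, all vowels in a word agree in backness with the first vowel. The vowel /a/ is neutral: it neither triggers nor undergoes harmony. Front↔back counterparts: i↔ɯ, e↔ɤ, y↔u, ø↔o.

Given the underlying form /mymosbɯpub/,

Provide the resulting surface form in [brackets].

[mymøsbipyb]

/o/ harmonizes with /y/ ([-back]) → [ø]
/ɯ/ harmonizes with /y/ ([-back]) → [i]
/u/ harmonizes with /y/ ([-back]) → [y]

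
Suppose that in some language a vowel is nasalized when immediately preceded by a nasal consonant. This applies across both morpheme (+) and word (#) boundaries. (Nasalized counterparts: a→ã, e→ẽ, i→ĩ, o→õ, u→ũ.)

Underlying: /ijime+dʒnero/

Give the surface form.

/e/ after nasal /m/ → [ẽ]
/e/ after nasal /n/ → [ẽ]

[ijimẽ+dʒnẽro]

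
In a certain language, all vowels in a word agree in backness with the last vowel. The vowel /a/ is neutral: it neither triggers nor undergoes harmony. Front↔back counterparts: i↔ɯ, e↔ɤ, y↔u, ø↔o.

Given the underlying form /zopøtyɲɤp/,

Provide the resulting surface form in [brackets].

[zopotuɲɤp]

/ø/ harmonizes with /ɤ/ ([+back]) → [o]
/y/ harmonizes with /ɤ/ ([+back]) → [u]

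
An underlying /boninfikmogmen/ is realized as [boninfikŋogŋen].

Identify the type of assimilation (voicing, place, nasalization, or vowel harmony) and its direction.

place assimilation, progressive

/m/→[ŋ] /m/→[ŋ].
Each target copies a feature from the preceding segment, so the direction is progressive.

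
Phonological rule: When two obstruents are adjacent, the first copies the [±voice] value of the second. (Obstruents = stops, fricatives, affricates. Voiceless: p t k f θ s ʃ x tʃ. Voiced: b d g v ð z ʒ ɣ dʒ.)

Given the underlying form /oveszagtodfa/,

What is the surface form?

[ovezzaktotfa]

/s/ before /z/ (voiced) → [z]
/g/ before /t/ (voiceless) → [k]
/d/ before /f/ (voiceless) → [t]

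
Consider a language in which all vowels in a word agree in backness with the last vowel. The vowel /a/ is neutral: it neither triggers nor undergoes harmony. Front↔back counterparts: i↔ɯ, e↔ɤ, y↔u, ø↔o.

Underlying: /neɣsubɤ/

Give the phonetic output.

[nɤɣsubɤ]

/e/ harmonizes with /ɤ/ ([+back]) → [ɤ]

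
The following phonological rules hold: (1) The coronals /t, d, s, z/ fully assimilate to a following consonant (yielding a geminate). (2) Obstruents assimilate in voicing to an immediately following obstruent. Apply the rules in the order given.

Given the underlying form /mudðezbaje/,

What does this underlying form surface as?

[muððebbaje]

Rule 1: /d/ before /ð/ → [ð] (total assimilation)
Rule 1: /z/ before /b/ → [b] (total assimilation)
After rule 1: muððebbaje
Rule 2: no segment meets the rule's conditions; no change.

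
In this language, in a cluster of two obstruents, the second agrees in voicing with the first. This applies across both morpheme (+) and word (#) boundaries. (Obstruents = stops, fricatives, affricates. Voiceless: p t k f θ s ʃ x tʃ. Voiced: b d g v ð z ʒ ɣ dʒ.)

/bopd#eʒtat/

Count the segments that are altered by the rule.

2

/d/ after /p/ (voiceless) → [t]
/t/ after /ʒ/ (voiced) → [d]
2 segments change.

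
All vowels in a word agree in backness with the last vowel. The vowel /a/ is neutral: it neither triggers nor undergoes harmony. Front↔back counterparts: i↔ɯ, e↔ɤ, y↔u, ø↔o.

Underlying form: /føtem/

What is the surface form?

[føtem]

no segment meets the rule's conditions; no change.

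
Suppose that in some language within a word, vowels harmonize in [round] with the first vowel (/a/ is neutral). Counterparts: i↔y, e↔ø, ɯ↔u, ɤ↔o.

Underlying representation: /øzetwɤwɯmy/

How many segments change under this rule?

/e/ harmonizes with /ø/ ([+round]) → [ø]
/ɤ/ harmonizes with /ø/ ([+round]) → [o]
/ɯ/ harmonizes with /ø/ ([+round]) → [u]
3 segments change.

3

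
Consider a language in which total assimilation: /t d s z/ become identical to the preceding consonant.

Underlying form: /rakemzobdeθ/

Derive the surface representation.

/z/ after /m/ → [m] (total assimilation)
/d/ after /b/ → [b] (total assimilation)

[rakemmobbeθ]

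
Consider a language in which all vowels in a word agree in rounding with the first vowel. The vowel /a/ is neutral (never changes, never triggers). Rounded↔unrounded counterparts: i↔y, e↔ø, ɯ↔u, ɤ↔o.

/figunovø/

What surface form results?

[figɯnɤve]

/u/ harmonizes with /i/ ([-round]) → [ɯ]
/o/ harmonizes with /i/ ([-round]) → [ɤ]
/ø/ harmonizes with /i/ ([-round]) → [e]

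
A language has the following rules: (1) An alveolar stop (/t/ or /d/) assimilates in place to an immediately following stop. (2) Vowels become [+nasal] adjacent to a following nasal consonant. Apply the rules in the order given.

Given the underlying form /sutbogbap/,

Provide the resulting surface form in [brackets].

Rule 1: /t/ before /b/ (labial) → [p]
After rule 1: supbogbap
Rule 2: no segment meets the rule's conditions; no change.

[supbogbap]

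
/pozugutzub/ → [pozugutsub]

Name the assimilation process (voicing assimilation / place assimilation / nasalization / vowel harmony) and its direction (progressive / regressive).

/z/→[s].
Each target copies a feature from the preceding segment, so the direction is progressive.

voicing assimilation, progressive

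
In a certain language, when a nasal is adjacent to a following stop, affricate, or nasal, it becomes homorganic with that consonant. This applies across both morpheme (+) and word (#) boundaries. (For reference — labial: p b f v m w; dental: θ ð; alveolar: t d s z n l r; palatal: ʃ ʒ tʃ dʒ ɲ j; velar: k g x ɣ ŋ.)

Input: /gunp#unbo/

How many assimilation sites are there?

/n/ before /p/ (labial) → [m]
/n/ before /b/ (labial) → [m]
2 segments change.

2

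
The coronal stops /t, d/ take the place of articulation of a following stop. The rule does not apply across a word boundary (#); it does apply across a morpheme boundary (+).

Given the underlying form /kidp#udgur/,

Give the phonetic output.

[kibp#uggur]

/d/ before /p/ (labial) → [b]
/d/ before /g/ (velar) → [g]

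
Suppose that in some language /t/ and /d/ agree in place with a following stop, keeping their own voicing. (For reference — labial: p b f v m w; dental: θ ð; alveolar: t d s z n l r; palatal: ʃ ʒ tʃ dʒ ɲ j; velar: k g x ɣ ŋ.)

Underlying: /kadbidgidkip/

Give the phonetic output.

/d/ before /b/ (labial) → [b]
/d/ before /g/ (velar) → [g]
/d/ before /k/ (velar) → [g]

[kabbiggigkip]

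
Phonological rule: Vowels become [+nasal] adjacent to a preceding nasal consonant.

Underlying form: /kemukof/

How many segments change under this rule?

/u/ after nasal /m/ → [ũ]
1 segment changes.

1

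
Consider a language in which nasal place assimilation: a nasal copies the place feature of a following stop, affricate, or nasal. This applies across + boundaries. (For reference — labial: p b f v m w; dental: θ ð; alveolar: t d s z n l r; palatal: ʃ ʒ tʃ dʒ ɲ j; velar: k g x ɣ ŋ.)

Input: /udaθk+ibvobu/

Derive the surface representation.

no segment meets the rule's conditions; no change.

[udaθk+ibvobu]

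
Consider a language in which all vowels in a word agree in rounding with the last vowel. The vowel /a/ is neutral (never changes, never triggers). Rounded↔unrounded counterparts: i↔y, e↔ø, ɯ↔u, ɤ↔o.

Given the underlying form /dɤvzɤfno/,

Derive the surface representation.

/ɤ/ harmonizes with /o/ ([+round]) → [o]
/ɤ/ harmonizes with /o/ ([+round]) → [o]

[dovzofno]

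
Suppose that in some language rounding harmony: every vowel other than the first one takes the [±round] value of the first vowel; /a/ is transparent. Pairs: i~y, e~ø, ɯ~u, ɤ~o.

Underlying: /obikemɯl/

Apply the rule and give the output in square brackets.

[obykømul]

/i/ harmonizes with /o/ ([+round]) → [y]
/e/ harmonizes with /o/ ([+round]) → [ø]
/ɯ/ harmonizes with /o/ ([+round]) → [u]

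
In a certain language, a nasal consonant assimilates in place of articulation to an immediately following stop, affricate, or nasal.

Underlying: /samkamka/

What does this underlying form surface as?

[saŋkaŋka]

/m/ before /k/ (velar) → [ŋ]
/m/ before /k/ (velar) → [ŋ]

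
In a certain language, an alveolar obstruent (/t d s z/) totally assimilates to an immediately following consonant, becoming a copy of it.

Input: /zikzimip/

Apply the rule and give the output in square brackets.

no segment meets the rule's conditions; no change.

[zikzimip]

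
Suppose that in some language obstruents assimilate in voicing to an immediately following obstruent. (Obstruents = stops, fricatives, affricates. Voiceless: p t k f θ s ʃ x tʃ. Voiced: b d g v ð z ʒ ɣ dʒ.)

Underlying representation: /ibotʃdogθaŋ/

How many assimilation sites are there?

2

/tʃ/ before /d/ (voiced) → [dʒ]
/g/ before /θ/ (voiceless) → [k]
2 segments change.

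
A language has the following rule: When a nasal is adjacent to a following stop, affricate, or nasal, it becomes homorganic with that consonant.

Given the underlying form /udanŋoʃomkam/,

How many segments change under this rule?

2

/n/ before /ŋ/ (velar) → [ŋ]
/m/ before /k/ (velar) → [ŋ]
2 segments change.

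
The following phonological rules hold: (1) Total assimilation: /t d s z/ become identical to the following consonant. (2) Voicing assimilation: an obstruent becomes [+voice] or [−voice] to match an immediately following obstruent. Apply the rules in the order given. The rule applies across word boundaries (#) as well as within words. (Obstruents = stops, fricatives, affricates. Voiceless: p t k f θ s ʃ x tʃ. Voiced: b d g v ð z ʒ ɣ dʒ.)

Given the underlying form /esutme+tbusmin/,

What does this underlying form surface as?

Rule 1: /t/ before /m/ → [m] (total assimilation)
Rule 1: /t/ before /b/ → [b] (total assimilation)
Rule 1: /s/ before /m/ → [m] (total assimilation)
After rule 1: esumme+bbummin
Rule 2: no segment meets the rule's conditions; no change.

[esumme+bbummin]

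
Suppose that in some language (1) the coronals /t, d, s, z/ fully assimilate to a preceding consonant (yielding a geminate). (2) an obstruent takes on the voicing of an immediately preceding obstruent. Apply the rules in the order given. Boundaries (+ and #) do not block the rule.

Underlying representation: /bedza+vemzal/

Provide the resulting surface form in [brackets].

[bedda+vemmal]

Rule 1: /z/ after /d/ → [d] (total assimilation)
Rule 1: /z/ after /m/ → [m] (total assimilation)
After rule 1: bedda+vemmal
Rule 2: no segment meets the rule's conditions; no change.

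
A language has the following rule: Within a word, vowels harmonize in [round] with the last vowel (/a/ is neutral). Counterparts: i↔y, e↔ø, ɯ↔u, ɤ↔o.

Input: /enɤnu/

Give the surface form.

[ønonu]

/e/ harmonizes with /u/ ([+round]) → [ø]
/ɤ/ harmonizes with /u/ ([+round]) → [o]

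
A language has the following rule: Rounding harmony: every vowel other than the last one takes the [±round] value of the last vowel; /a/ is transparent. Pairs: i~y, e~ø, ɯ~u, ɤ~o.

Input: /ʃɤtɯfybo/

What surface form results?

/ɤ/ harmonizes with /o/ ([+round]) → [o]
/ɯ/ harmonizes with /o/ ([+round]) → [u]

[ʃotufybo]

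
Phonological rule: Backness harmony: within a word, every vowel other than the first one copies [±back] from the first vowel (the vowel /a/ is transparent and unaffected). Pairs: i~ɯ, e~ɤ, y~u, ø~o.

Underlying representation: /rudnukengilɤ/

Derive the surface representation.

/e/ harmonizes with /u/ ([+back]) → [ɤ]
/i/ harmonizes with /u/ ([+back]) → [ɯ]

[rudnukɤngɯlɤ]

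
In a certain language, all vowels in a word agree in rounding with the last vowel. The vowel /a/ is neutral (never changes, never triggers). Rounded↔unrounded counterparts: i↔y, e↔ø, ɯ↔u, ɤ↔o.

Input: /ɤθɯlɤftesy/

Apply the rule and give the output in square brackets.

[oθuloftøsy]

/ɤ/ harmonizes with /y/ ([+round]) → [o]
/ɯ/ harmonizes with /y/ ([+round]) → [u]
/ɤ/ harmonizes with /y/ ([+round]) → [o]
/e/ harmonizes with /y/ ([+round]) → [ø]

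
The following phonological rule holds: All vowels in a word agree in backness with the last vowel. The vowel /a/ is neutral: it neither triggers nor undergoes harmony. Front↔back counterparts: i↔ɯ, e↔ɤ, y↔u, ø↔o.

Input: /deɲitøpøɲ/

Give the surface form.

no segment meets the rule's conditions; no change.

[deɲitøpøɲ]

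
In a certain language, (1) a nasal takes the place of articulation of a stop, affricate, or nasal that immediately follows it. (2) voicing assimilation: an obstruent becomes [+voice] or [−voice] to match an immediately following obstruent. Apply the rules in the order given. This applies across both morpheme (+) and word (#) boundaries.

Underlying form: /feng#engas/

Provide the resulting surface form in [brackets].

[feŋg#eŋgas]

Rule 1: /n/ before /g/ (velar) → [ŋ]
Rule 1: /n/ before /g/ (velar) → [ŋ]
After rule 1: feŋg#eŋgas
Rule 2: no segment meets the rule's conditions; no change.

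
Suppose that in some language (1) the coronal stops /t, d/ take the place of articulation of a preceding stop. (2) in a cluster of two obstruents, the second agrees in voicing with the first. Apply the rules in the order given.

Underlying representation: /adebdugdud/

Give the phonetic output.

[adebbuggud]

Rule 1: /d/ after /b/ (labial) → [b]
Rule 1: /d/ after /g/ (velar) → [g]
After rule 1: adebbuggud
Rule 2: no segment meets the rule's conditions; no change.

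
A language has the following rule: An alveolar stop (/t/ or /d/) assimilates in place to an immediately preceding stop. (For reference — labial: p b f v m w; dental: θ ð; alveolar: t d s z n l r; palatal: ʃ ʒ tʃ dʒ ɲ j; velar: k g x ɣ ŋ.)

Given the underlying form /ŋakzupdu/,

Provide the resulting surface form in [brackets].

/d/ after /p/ (labial) → [b]

[ŋakzupbu]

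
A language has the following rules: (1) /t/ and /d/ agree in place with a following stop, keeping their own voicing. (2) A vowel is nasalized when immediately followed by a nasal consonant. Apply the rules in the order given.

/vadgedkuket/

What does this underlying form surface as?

[vaggegkuket]

Rule 1: /d/ before /g/ (velar) → [g]
Rule 1: /d/ before /k/ (velar) → [g]
After rule 1: vaggegkuket
Rule 2: no segment meets the rule's conditions; no change.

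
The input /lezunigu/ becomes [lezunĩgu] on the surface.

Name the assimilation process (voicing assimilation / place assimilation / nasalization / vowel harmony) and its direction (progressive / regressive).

nasalization, progressive

/i/→[ĩ].
Each target copies a feature from the preceding segment, so the direction is progressive.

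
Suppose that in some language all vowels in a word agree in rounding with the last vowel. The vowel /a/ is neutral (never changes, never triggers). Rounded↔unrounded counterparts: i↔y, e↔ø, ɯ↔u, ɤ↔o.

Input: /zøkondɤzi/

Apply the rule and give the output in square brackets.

/ø/ harmonizes with /i/ ([-round]) → [e]
/o/ harmonizes with /i/ ([-round]) → [ɤ]

[zekɤndɤzi]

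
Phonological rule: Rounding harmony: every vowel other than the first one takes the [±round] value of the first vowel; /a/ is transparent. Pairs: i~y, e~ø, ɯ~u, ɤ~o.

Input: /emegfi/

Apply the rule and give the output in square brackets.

[emegfi]

no segment meets the rule's conditions; no change.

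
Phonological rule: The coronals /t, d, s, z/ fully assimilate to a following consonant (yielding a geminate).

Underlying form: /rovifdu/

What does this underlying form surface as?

[rovifdu]

no segment meets the rule's conditions; no change.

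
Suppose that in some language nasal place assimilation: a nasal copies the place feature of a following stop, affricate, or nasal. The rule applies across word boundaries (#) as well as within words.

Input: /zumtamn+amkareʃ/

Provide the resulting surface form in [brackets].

/m/ before /t/ (alveolar) → [n]
/m/ before /n/ (alveolar) → [n]
/m/ before /k/ (velar) → [ŋ]

[zuntann+aŋkareʃ]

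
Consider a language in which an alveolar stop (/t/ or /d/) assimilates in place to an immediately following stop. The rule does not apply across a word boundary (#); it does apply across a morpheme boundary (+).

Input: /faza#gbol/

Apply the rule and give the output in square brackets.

[faza#gbol]

no segment meets the rule's conditions; no change.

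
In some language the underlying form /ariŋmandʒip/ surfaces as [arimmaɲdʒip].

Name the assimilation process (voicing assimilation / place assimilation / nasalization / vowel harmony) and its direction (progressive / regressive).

/ŋ/→[m] /n/→[ɲ].
Each target copies a feature from the following segment, so the direction is regressive.

place assimilation, regressive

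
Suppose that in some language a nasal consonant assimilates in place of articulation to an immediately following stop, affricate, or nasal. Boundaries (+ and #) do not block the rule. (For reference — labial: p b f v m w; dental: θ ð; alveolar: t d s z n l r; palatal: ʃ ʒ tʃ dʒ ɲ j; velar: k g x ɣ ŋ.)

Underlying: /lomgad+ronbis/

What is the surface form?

/m/ before /g/ (velar) → [ŋ]
/n/ before /b/ (labial) → [m]

[loŋgad+rombis]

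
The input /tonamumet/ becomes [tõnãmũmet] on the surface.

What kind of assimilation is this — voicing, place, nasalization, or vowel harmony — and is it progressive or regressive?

/o/→[õ] /a/→[ã] /u/→[ũ].
Each target copies a feature from the following segment, so the direction is regressive.

nasalization, regressive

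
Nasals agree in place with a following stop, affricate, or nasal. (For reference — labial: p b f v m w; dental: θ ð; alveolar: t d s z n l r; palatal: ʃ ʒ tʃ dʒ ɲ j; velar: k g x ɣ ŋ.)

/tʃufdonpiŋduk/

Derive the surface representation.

[tʃufdompinduk]

/n/ before /p/ (labial) → [m]
/ŋ/ before /d/ (alveolar) → [n]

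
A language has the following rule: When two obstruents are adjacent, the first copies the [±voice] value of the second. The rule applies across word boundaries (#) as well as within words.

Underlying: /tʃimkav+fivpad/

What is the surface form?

/v/ before /f/ (voiceless) → [f]
/v/ before /p/ (voiceless) → [f]

[tʃimkaf+fifpad]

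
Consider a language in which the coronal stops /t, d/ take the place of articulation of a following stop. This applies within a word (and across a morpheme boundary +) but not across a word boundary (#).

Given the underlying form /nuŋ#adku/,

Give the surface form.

/d/ before /k/ (velar) → [g]

[nuŋ#agku]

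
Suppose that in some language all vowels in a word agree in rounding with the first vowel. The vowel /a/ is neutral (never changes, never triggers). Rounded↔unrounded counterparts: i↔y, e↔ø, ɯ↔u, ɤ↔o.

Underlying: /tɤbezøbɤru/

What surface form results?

/ø/ harmonizes with /ɤ/ ([-round]) → [e]
/u/ harmonizes with /ɤ/ ([-round]) → [ɯ]

[tɤbezebɤrɯ]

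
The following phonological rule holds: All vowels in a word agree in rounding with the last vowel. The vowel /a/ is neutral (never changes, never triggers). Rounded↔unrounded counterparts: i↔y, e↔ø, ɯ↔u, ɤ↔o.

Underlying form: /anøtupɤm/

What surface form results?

[anetɯpɤm]

/ø/ harmonizes with /ɤ/ ([-round]) → [e]
/u/ harmonizes with /ɤ/ ([-round]) → [ɯ]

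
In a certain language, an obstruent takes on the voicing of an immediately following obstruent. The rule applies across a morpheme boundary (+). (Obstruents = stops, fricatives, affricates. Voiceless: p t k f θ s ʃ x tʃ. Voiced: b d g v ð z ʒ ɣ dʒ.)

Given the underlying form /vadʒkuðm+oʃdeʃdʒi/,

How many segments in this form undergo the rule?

3

/dʒ/ before /k/ (voiceless) → [tʃ]
/ʃ/ before /d/ (voiced) → [ʒ]
/ʃ/ before /dʒ/ (voiced) → [ʒ]
3 segments change.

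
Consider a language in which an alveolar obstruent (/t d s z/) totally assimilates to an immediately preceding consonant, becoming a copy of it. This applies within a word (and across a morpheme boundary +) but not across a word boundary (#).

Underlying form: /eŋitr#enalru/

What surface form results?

no segment meets the rule's conditions; no change.

[eŋitr#enalru]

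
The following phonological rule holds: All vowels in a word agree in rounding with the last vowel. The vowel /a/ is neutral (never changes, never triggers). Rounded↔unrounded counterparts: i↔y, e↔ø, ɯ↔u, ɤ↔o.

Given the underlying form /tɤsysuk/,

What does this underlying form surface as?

[tosysuk]

/ɤ/ harmonizes with /u/ ([+round]) → [o]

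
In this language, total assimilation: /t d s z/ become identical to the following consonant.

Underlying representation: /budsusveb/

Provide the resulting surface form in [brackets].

/d/ before /s/ → [s] (total assimilation)
/s/ before /v/ → [v] (total assimilation)

[bussuvveb]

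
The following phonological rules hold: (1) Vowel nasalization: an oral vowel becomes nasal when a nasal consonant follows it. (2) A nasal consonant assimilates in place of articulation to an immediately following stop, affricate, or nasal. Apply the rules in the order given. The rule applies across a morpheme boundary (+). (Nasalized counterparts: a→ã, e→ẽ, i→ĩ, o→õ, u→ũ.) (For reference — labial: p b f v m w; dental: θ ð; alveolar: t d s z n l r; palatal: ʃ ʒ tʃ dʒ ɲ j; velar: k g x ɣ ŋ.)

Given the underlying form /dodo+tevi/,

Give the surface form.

[dodo+tevi]

Rule 1: no segment meets the rule's conditions; no change.
After rule 1: dodo+tevi
Rule 2: no segment meets the rule's conditions; no change.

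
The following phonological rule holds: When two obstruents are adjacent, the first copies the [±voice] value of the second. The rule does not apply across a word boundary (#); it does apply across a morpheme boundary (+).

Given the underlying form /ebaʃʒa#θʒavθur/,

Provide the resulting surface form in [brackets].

/ʃ/ before /ʒ/ (voiced) → [ʒ]
/θ/ before /ʒ/ (voiced) → [ð]
/v/ before /θ/ (voiceless) → [f]

[ebaʒʒa#ðʒafθur]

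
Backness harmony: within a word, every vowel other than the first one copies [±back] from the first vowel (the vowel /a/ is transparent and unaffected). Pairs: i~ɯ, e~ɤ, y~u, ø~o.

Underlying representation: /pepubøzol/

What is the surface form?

[pepybøzøl]

/u/ harmonizes with /e/ ([-back]) → [y]
/o/ harmonizes with /e/ ([-back]) → [ø]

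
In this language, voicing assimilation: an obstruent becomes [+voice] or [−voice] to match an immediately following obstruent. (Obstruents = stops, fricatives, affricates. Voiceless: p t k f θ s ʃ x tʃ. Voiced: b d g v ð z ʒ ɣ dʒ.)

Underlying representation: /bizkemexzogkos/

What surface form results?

[biskemeɣzokkos]

/z/ before /k/ (voiceless) → [s]
/x/ before /z/ (voiced) → [ɣ]
/g/ before /k/ (voiceless) → [k]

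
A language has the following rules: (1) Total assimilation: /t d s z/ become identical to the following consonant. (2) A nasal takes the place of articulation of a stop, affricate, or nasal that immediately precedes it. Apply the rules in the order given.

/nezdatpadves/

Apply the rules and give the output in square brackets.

Rule 1: /z/ before /d/ → [d] (total assimilation)
Rule 1: /t/ before /p/ → [p] (total assimilation)
Rule 1: /d/ before /v/ → [v] (total assimilation)
After rule 1: neddappavves
Rule 2: no segment meets the rule's conditions; no change.

[neddappavves]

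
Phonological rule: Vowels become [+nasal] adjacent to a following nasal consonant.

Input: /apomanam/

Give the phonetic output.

[apõmãnãm]

/o/ before nasal /m/ → [õ]
/a/ before nasal /n/ → [ã]
/a/ before nasal /m/ → [ã]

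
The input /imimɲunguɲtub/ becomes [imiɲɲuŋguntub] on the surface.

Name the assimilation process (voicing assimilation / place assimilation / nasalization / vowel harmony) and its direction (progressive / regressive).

/m/→[ɲ] /n/→[ŋ] /ɲ/→[n].
Each target copies a feature from the following segment, so the direction is regressive.

place assimilation, regressive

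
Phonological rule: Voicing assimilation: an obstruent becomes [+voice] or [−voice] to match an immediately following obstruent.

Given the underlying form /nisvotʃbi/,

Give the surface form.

[nizvodʒbi]

/s/ before /v/ (voiced) → [z]
/tʃ/ before /b/ (voiced) → [dʒ]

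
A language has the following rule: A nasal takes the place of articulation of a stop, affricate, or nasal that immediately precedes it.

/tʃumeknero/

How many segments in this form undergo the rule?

/n/ after /k/ (velar) → [ŋ]
1 segment changes.

1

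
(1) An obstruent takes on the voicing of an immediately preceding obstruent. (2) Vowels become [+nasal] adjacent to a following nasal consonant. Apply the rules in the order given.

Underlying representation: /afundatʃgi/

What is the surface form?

[afũndatʃki]

Rule 1: /g/ after /tʃ/ (voiceless) → [k]
After rule 1: afundatʃki
Rule 2: /u/ before nasal /n/ → [ũ]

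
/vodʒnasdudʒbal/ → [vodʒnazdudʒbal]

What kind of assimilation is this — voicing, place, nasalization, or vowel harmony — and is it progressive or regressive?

/s/→[z].
Each target copies a feature from the following segment, so the direction is regressive.

voicing assimilation, regressive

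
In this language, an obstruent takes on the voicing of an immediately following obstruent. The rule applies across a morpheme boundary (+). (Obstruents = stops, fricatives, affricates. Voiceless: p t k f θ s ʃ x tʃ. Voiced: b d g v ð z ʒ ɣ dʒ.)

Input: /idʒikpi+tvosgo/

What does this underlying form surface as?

/t/ before /v/ (voiced) → [d]
/s/ before /g/ (voiced) → [z]

[idʒikpi+dvozgo]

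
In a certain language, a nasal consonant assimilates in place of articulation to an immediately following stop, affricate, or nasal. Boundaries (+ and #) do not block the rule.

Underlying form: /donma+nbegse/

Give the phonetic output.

[domma+mbegse]

/n/ before /m/ (labial) → [m]
/n/ before /b/ (labial) → [m]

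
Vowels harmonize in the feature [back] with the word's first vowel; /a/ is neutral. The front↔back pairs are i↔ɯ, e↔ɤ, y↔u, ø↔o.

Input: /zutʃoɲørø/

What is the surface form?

[zutʃoɲoro]

/ø/ harmonizes with /u/ ([+back]) → [o]
/ø/ harmonizes with /u/ ([+back]) → [o]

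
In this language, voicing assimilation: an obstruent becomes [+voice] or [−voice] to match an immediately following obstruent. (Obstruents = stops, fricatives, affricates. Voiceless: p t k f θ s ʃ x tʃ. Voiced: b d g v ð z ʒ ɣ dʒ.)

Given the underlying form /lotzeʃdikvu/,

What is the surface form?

/t/ before /z/ (voiced) → [d]
/ʃ/ before /d/ (voiced) → [ʒ]
/k/ before /v/ (voiced) → [g]

[lodzeʒdigvu]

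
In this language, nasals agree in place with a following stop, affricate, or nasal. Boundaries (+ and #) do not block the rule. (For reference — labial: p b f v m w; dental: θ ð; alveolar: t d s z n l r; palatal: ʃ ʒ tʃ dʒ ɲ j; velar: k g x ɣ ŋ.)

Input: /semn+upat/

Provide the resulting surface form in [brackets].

[senn+upat]

/m/ before /n/ (alveolar) → [n]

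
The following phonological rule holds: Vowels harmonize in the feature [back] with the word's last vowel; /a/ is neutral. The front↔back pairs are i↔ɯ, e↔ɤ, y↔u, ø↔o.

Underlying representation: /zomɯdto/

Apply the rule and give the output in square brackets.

[zomɯdto]

no segment meets the rule's conditions; no change.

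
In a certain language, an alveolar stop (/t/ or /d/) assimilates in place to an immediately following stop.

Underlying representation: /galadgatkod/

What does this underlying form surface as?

[galaggakkod]

/d/ before /g/ (velar) → [g]
/t/ before /k/ (velar) → [k]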